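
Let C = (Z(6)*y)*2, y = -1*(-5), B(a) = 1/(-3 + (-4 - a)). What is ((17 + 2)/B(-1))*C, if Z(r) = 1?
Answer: -1140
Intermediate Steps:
B(a) = 1/(-7 - a)
y = 5
C = 10 (C = (1*5)*2 = 5*2 = 10)
((17 + 2)/B(-1))*C = ((17 + 2)/((-1/(7 - 1))))*10 = (19/((-1/6)))*10 = (19/((-1*⅙)))*10 = (19/(-⅙))*10 = (19*(-6))*10 = -114*10 = -1140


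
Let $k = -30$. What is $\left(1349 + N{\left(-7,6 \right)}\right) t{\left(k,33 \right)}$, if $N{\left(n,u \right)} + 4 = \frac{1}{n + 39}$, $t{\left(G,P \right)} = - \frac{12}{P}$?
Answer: $- \frac{43041}{88} \approx -489.1$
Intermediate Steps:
$N{\left(n,u \right)} = -4 + \frac{1}{39 + n}$ ($N{\left(n,u \right)} = -4 + \frac{1}{n + 39} = -4 + \frac{1}{39 + n}$)
$\left(1349 + N{\left(-7,6 \right)}\right) t{\left(k,33 \right)} = \left(1349 + \frac{-155 - -28}{39 - 7}\right) \left(- \frac{12}{33}\right) = \left(1349 + \frac{-155 + 28}{32}\right) \left(\left(-12\right) \frac{1}{33}\right) = \left(1349 + \frac{1}{32} \left(-127\right)\right) \left(- \frac{4}{11}\right) = \left(1349 - \frac{127}{32}\right) \left(- \frac{4}{11}\right) = \frac{43041}{32} \left(- \frac{4}{11}\right) = - \frac{43041}{88}$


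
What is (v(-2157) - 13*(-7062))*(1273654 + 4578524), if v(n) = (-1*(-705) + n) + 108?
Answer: 529399726236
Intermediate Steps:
v(n) = 813 + n (v(n) = (705 + n) + 108 = 813 + n)
(v(-2157) - 13*(-7062))*(1273654 + 4578524) = ((813 - 2157) - 13*(-7062))*(1273654 + 4578524) = (-1344 + 91806)*5852178 = 90462*5852178 = 529399726236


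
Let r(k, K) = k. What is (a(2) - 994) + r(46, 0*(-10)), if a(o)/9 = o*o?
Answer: -912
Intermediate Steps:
a(o) = 9*o² (a(o) = 9*(o*o) = 9*o²)
(a(2) - 994) + r(46, 0*(-10)) = (9*2² - 994) + 46 = (9*4 - 994) + 46 = (36 - 994) + 46 = -958 + 46 = -912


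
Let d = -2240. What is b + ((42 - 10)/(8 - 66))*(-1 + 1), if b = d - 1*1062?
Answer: -3302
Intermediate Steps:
b = -3302 (b = -2240 - 1*1062 = -2240 - 1062 = -3302)
b + ((42 - 10)/(8 - 66))*(-1 + 1) = -3302 + ((42 - 10)/(8 - 66))*(-1 + 1) = -3302 + (32/(-58))*0 = -3302 + (32*(-1/58))*0 = -3302 - 16/29*0 = -3302 + 0 = -3302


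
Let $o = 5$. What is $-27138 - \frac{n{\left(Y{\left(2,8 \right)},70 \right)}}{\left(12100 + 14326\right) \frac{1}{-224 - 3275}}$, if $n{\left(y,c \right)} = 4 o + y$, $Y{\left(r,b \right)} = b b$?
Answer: $- \frac{358427436}{13213} \approx -27127.0$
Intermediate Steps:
$Y{\left(r,b \right)} = b^{2}$
$n{\left(y,c \right)} = 20 + y$ ($n{\left(y,c \right)} = 4 \cdot 5 + y = 20 + y$)
$-27138 - \frac{n{\left(Y{\left(2,8 \right)},70 \right)}}{\left(12100 + 14326\right) \frac{1}{-224 - 3275}} = -27138 - \frac{20 + 8^{2}}{\left(12100 + 14326\right) \frac{1}{-224 - 3275}} = -27138 - \frac{20 + 64}{26426 \frac{1}{-3499}} = -27138 - \frac{84}{26426 \left(- \frac{1}{3499}\right)} = -27138 - \frac{84}{- \frac{26426}{3499}} = -27138 - 84 \left(- \frac{3499}{26426}\right) = -27138 - - \frac{146958}{13213} = -27138 + \frac{146958}{13213} = - \frac{358427436}{13213}$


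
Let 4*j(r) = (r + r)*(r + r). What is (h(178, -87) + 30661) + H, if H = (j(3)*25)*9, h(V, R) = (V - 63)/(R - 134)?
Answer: 7223491/221 ≈ 32685.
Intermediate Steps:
h(V, R) = (-63 + V)/(-134 + R)
j(r) = r² (j(r) = ((r + r)*(r + r))/4 = ((2*r)*(2*r))/4 = (4*r²)/4 = r²)
H = 2025 (H = (3²*25)*9 = (9*25)*9 = 225*9 = 2025)
(h(178, -87) + 30661) + H = ((-63 + 178)/(-134 - 87) + 30661) + 2025 = (115/(-221) + 30661) + 2025 = (-1/221*115 + 30661) + 2025 = (-115/221 + 30661) + 2025 = 6775966/221 + 2025 = 7223491/221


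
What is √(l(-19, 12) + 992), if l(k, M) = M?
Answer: 2*√251 ≈ 31.686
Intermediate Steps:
√(l(-19, 12) + 992) = √(12 + 992) = √1004 = 2*√251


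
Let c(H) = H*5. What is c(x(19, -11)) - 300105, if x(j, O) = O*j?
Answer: -301150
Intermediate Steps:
c(H) = 5*H
c(x(19, -11)) - 300105 = 5*(-11*19) - 300105 = 5*(-209) - 300105 = -1045 - 300105 = -301150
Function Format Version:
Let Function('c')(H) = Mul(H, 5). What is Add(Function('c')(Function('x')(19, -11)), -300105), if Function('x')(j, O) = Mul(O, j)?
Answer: -301150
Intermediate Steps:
Function('c')(H) = Mul(5, H)
Add(Function('c')(Function('x')(19, -11)), -300105) = Add(Mul(5, Mul(-11, 19)), -300105) = Add(Mul(5, -209), -300105) = Add(-1045, -300105) = -301150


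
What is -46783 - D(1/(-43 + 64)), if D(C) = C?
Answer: -982444/21 ≈ -46783.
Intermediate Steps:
-46783 - D(1/(-43 + 64)) = -46783 - 1/(-43 + 64) = -46783 - 1/21 = -982444/21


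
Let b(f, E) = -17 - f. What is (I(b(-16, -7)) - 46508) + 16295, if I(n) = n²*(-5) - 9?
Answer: -30227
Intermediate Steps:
I(n) = -9 - 5*n² (I(n) = -5*n² - 9 = -9 - 5*n²)
(I(b(-16, -7)) - 46508) + 16295 = ((-9 - 5*(-17 - 1*(-16))²) - 46508) + 16295 = ((-9 - 5*(-17 + 16)²) - 46508) + 16295 = ((-9 - 5*(-1)²) - 46508) + 16295 = ((-9 - 5*1) - 46508) + 16295 = ((-9 - 5) - 46508) + 16295 = (-14 - 46508) + 16295 = -46522 + 16295 = -30227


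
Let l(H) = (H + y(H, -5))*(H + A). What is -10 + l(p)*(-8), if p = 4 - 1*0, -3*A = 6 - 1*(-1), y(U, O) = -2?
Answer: -110/3 ≈ -36.667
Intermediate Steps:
A = -7/3 (A = -(6 - 1*(-1))/3 = -(6 + 1)/3 = -⅓*7 = -7/3 ≈ -2.3333)
p = 4 (p = 4 + 0 = 4)
l(H) = (-2 + H)*(-7/3 + H) (l(H) = (H - 2)*(H - 7/3) = (-2 + H)*(-7/3 + H))
-10 + l(p)*(-8) = -10 + (14/3 + 4² - 13/3*4)*(-8) = -10 + (14/3 + 16 - 52/3)*(-8) = -10 + (10/3)*(-8) = -10 - 80/3 = -110/3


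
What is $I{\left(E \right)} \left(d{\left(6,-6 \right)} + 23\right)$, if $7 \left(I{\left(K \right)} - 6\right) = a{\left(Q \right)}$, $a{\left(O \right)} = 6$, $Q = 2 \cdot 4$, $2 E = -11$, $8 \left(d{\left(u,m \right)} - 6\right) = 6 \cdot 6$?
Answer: $\frac{1608}{7} \approx 229.71$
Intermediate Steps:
$d{\left(u,m \right)} = \frac{21}{2}$ ($d{\left(u,m \right)} = 6 + \frac{6 \cdot 6}{8} = 6 + \frac{1}{8} \cdot 36 = 6 + \frac{9}{2} = \frac{21}{2}$)
$E = - \frac{11}{2}$ ($E = \frac{1}{2} \left(-11\right) = - \frac{11}{2} \approx -5.5$)
$Q = 8$
$I{\left(K \right)} = \frac{48}{7}$ ($I{\left(K \right)} = 6 + \frac{1}{7} \cdot 6 = 6 + \frac{6}{7} = \frac{48}{7}$)
$I{\left(E \right)} \left(d{\left(6,-6 \right)} + 23\right) = \frac{48 \left(\frac{21}{2} + 23\right)}{7} = \frac{48}{7} \cdot \frac{67}{2} = \frac{1608}{7}$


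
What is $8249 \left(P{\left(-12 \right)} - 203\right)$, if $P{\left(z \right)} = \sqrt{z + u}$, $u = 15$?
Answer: $-1674547 + 8249 \sqrt{3} \approx -1.6603 \cdot 10^{6}$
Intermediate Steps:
$P{\left(z \right)} = \sqrt{15 + z}$ ($P{\left(z \right)} = \sqrt{z + 15} = \sqrt{15 + z}$)
$8249 \left(P{\left(-12 \right)} - 203\right) = 8249 \left(\sqrt{15 - 12} - 203\right) = 8249 \left(\sqrt{3} - 203\right) = 8249 \left(-203 + \sqrt{3}\right) = -1674547 + 8249 \sqrt{3}$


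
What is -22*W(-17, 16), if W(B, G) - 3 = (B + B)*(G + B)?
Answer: -814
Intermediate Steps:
W(B, G) = 3 + 2*B*(B + G) (W(B, G) = 3 + (B + B)*(G + B) = 3 + (2*B)*(B + G) = 3 + 2*B*(B + G))
-22*W(-17, 16) = -22*(3 + 2*(-17)**2 + 2*(-17)*16) = -22*(3 + 2*289 - 544) = -22*(3 + 578 - 544) = -22*37 = -814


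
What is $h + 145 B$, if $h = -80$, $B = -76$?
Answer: $-11100$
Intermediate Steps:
$h + 145 B = -80 + 145 \left(-76\right) = -80 - 11020 = -11100$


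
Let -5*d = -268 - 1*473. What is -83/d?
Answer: -415/741 ≈ -0.56005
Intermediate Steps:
d = 741/5 (d = -(-268 - 1*473)/5 = -(-268 - 473)/5 = -⅕*(-741) = 741/5 ≈ 148.20)
-83/d = -83/741/5 = -83*5/741 = -415/741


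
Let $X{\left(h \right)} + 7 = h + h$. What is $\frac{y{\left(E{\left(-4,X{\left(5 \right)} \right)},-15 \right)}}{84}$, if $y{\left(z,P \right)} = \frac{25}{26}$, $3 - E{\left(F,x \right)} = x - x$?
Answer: $\frac{25}{2184} \approx 0.011447$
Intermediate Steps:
$X{\left(h \right)} = -7 + 2 h$ ($X{\left(h \right)} = -7 + \left(h + h\right) = -7 + 2 h$)
$E{\left(F,x \right)} = 3$ ($E{\left(F,x \right)} = 3 - \left(x - x\right) = 3 - 0 = 3 + 0 = 3$)
$y{\left(z,P \right)} = \frac{25}{26}$ ($y{\left(z,P \right)} = 25 \cdot \frac{1}{26} = \frac{25}{26}$)
$\frac{y{\left(E{\left(-4,X{\left(5 \right)} \right)},-15 \right)}}{84} = \frac{25}{26 \cdot 84} = \frac{25}{26} \cdot \frac{1}{84} = \frac{25}{2184}$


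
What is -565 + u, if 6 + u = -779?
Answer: -1350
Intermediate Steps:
u = -785 (u = -6 - 779 = -785)
-565 + u = -565 - 785 = -1350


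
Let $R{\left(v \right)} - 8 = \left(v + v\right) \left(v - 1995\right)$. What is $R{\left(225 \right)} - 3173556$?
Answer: $-3970048$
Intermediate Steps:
$R{\left(v \right)} = 8 + 2 v \left(-1995 + v\right)$ ($R{\left(v \right)} = 8 + \left(v + v\right) \left(v - 1995\right) = 8 + 2 v \left(-1995 + v\right)$)
$R{\left(225 \right)} - 3173556 = \left(8 - 897750 + 2 \cdot 225^{2}\right) - 3173556 = \left(8 - 897750 + 2 \cdot 50625\right) - 3173556 = \left(8 - 897750 + 101250\right) - 3173556 = -796492 - 3173556 = -3970048$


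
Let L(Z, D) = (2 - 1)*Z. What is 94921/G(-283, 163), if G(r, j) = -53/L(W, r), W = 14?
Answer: -1328894/53 ≈ -25073.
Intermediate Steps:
L(Z, D) = Z (L(Z, D) = 1*Z = Z)
G(r, j) = -53/14
94921/G(-283, 163) = 94921/(-53/14) = 94921*(-14/53) = -1328894/53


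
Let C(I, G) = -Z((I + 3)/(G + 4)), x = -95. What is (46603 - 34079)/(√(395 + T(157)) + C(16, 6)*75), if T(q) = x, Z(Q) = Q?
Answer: -475912/5335 - 100192*√3/16005 ≈ -100.05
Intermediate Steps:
C(I, G) = -(3 + I)/(4 + G) (C(I, G) = -(I + 3)/(G + 4) = -(3 + I)/(4 + G))
T(q) = -95
(46603 - 34079)/(√(395 + T(157)) + C(16, 6)*75) = (46603 - 34079)/(√(395 - 95) + ((-3 - 1*16)/(4 + 6))*75) = 12524/(√300 + ((-3 - 16)/10)*75) = 12524/(10*√3 + ((⅒)*(-19))*75) = 12524/(10*√3 - 19/10*75) = 12524/(10*√3 - 285/2) = 12524/(-285/2 + 10*√3)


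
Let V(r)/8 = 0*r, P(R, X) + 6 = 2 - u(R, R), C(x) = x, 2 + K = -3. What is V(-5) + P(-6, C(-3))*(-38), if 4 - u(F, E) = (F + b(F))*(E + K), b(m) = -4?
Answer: -3876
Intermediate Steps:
K = -5 (K = -2 - 3 = -5)
u(F, E) = 4 - (-5 + E)*(-4 + F) (u(F, E) = 4 - (F - 4)*(E - 5) = 4 - (-4 + F)*(-5 + E) = 4 - (-5 + E)*(-4 + F))
P(R, X) = 12 + R² - 9*R (P(R, X) = -6 + (2 - (-16 + 4*R + 5*R - R*R)) = -6 + (2 - (-16 + 4*R + 5*R - R²)) = -6 + (2 - (-16 - R² + 9*R)) = -6 + (2 + (16 + R² - 9*R)) = -6 + (18 + R² - 9*R) = 12 + R² - 9*R)
V(r) = 0 (V(r) = 8*(0*r) = 8*0 = 0)
V(-5) + P(-6, C(-3))*(-38) = 0 + (12 + (-6)² - 9*(-6))*(-38) = 0 + (12 + 36 + 54)*(-38) = 0 + 102*(-38) = 0 - 3876 = -3876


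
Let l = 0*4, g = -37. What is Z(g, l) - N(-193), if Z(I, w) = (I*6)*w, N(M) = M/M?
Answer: -1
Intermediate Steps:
N(M) = 1
l = 0
Z(I, w) = 6*I*w (Z(I, w) = (6*I)*w = 6*I*w)
Z(g, l) - N(-193) = 6*(-37)*0 - 1*1 = 0 - 1 = -1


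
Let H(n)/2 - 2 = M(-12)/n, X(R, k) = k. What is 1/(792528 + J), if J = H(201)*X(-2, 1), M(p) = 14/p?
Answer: 603/477896789 ≈ 1.2618e-6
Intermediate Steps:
H(n) = 4 - 7/(3*n) (H(n) = 4 + 2*((14/(-12))/n) = 4 + 2*((14*(-1/12))/n) = 4 + 2*(-7/(6*n)) = 4 - 7/(3*n))
J = 2405/603 (J = (4 - 7/3/201)*1 = (4 - 7/3*1/201)*1 = (4 - 7/603)*1 = (2405/603)*1 = 2405/603 ≈ 3.9884)
1/(792528 + J) = 1/(792528 + 2405/603) = 1/(477896789/603) = 603/477896789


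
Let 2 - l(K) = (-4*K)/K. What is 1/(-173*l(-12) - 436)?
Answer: -1/1474 ≈ -0.00067843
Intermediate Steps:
l(K) = 6 (l(K) = 2 - (-4*K)/K = 2 - 1*(-4) = 2 + 4 = 6)
1/(-173*l(-12) - 436) = 1/(-173*6 - 436) = 1/(-1038 - 436) = 1/(-1474) = -1/1474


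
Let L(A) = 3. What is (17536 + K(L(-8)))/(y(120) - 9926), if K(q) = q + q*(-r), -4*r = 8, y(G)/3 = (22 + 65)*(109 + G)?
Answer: 17545/49843 ≈ 0.35201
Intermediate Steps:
y(G) = 28449 + 261*G (y(G) = 3*((22 + 65)*(109 + G)) = 3*(87*(109 + G)) = 3*(9483 + 87*G) = 28449 + 261*G)
r = -2 (r = -1/4*8 = -2)
K(q) = 3*q (K(q) = q + q*(-1*(-2)) = q + q*2 = q + 2*q = 3*q)
(17536 + K(L(-8)))/(y(120) - 9926) = (17536 + 3*3)/((28449 + 261*120) - 9926) = (17536 + 9)/((28449 + 31320) - 9926) = 17545/(59769 - 9926) = 17545/49843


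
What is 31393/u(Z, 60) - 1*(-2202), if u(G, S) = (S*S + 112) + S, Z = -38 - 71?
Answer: 8337337/3772 ≈ 2210.3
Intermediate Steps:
Z = -109
u(G, S) = 112 + S + S² (u(G, S) = (S² + 112) + S = (112 + S²) + S = 112 + S + S²)
31393/u(Z, 60) - 1*(-2202) = 31393/(112 + 60 + 60²) - 1*(-2202) = 31393/(112 + 60 + 3600) + 2202 = 31393/3772 + 2202 = 8337337/3772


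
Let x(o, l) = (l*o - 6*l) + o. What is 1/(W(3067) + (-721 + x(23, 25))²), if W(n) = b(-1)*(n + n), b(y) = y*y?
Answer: 1/80663 ≈ 1.2397e-5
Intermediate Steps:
x(o, l) = o - 6*l + l*o (x(o, l) = (-6*l + l*o) + o = o - 6*l + l*o)
b(y) = y²
W(n) = 2*n (W(n) = (-1)²*(n + n) = 1*(2*n) = 2*n)
1/(W(3067) + (-721 + x(23, 25))²) = 1/(2*3067 + (-721 + (23 - 6*25 + 25*23))²) = 1/(6134 + (-721 + (23 - 150 + 575))²) = 1/(6134 + (-721 + 448)²) = 1/(6134 + (-273)²) = 1/(6134 + 74529) = 1/80663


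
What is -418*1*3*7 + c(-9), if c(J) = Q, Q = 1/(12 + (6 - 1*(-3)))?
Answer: -184337/21 ≈ -8778.0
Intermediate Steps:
Q = 1/21 (Q = 1/(12 + (6 + 3)) = 1/(12 + 9) = 1/21 ≈ 0.047619)
c(J) = 1/21
-418*1*3*7 + c(-9) = -418*1*3*7 + 1/21 = -1254*7 + 1/21 = -418*21 + 1/21 = -8778 + 1/21 = -184337/21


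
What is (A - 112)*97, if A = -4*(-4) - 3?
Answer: -9603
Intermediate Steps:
A = 13 (A = 16 - 3 = 13)
(A - 112)*97 = (13 - 112)*97 = -99*97 = -9603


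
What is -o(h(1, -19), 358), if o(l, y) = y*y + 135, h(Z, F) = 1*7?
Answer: -128299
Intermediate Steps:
h(Z, F) = 7
o(l, y) = 135 + y² (o(l, y) = y² + 135 = 135 + y²)
-o(h(1, -19), 358) = -(135 + 358²) = -(135 + 128164) = -1*128299 = -128299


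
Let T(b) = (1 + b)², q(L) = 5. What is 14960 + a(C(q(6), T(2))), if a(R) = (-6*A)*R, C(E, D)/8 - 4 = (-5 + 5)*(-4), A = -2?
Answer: 15344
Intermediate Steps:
C(E, D) = 32 (C(E, D) = 32 + 8*((-5 + 5)*(-4)) = 32 + 8*(0*(-4)) = 32 + 8*0 = 32 + 0 = 32)
a(R) = 12*R (a(R) = (-6*(-2))*R = 12*R)
14960 + a(C(q(6), T(2))) = 14960 + 12*32 = 14960 + 384 = 15344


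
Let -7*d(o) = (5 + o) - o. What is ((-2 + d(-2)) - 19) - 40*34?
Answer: -9672/7 ≈ -1381.7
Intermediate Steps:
d(o) = -5/7 (d(o) = -((5 + o) - o)/7 = -⅐*5 = -5/7)
((-2 + d(-2)) - 19) - 40*34 = ((-2 - 5/7) - 19) - 40*34 = (-19/7 - 19) - 1360 = -152/7 - 1360 = -9672/7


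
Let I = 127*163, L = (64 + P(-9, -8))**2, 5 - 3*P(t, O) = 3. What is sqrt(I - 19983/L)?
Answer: sqrt(778922989)/194 ≈ 143.86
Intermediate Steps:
P(t, O) = 2/3 (P(t, O) = 5/3 - 1/3*3 = 5/3 - 1 = 2/3)
L = 37636/9 (L = (64 + 2/3)**2 = (194/3)**2 = 37636/9 ≈ 4181.8)
I = 20701
sqrt(I - 19983/L) = sqrt(20701 - 19983/37636/9) = sqrt(20701 - 19983*9/37636) = sqrt(20701 - 179847/37636) = sqrt(778922989/37636) = sqrt(778922989)/194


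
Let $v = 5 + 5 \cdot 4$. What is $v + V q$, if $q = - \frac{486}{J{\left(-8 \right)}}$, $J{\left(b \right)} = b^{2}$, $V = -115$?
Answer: $\frac{28745}{32} \approx 898.28$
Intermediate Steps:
$q = - \frac{243}{32}$ ($q = - \frac{486}{\left(-8\right)^{2}} = - \frac{486}{64} = \left(-486\right) \frac{1}{64} = - \frac{243}{32} \approx -7.5938$)
$v = 25$ ($v = 5 + 20 = 25$)
$v + V q = 25 - - \frac{27945}{32} = 25 + \frac{27945}{32} = \frac{28745}{32}$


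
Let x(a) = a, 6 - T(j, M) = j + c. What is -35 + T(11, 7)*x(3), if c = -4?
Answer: -38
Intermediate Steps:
T(j, M) = 10 - j (T(j, M) = 6 - (j - 4) = 6 - (-4 + j) = 6 + (4 - j) = 10 - j)
-35 + T(11, 7)*x(3) = -35 + (10 - 1*11)*3 = -35 + (10 - 11)*3 = -35 - 1*3 = -35 - 3 = -38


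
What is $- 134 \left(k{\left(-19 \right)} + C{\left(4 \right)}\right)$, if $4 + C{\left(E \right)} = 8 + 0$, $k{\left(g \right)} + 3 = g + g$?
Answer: $4958$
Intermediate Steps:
$k{\left(g \right)} = -3 + 2 g$ ($k{\left(g \right)} = -3 + \left(g + g\right) = -3 + 2 g$)
$C{\left(E \right)} = 4$ ($C{\left(E \right)} = -4 + \left(8 + 0\right) = -4 + 8 = 4$)
$- 134 \left(k{\left(-19 \right)} + C{\left(4 \right)}\right) = - 134 \left(\left(-3 + 2 \left(-19\right)\right) + 4\right) = - 134 \left(\left(-3 - 38\right) + 4\right) = - 134 \left(-41 + 4\right) = \left(-134\right) \left(-37\right) = 4958$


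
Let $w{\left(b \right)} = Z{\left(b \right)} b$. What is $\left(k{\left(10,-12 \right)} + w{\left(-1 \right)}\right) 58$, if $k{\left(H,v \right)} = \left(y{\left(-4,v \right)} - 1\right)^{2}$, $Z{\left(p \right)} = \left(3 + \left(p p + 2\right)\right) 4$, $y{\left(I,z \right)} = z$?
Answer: $8410$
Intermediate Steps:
$Z{\left(p \right)} = 20 + 4 p^{2}$ ($Z{\left(p \right)} = \left(3 + \left(p^{2} + 2\right)\right) 4 = \left(3 + \left(2 + p^{2}\right)\right) 4 = \left(5 + p^{2}\right) 4 = 20 + 4 p^{2}$)
$k{\left(H,v \right)} = \left(-1 + v\right)^{2}$ ($k{\left(H,v \right)} = \left(v - 1\right)^{2} = \left(-1 + v\right)^{2}$)
$w{\left(b \right)} = b \left(20 + 4 b^{2}\right)$ ($w{\left(b \right)} = \left(20 + 4 b^{2}\right) b = b \left(20 + 4 b^{2}\right)$)
$\left(k{\left(10,-12 \right)} + w{\left(-1 \right)}\right) 58 = \left(\left(-1 - 12\right)^{2} + 4 \left(-1\right) \left(5 + \left(-1\right)^{2}\right)\right) 58 = \left(\left(-13\right)^{2} + 4 \left(-1\right) \left(5 + 1\right)\right) 58 = \left(169 + 4 \left(-1\right) 6\right) 58 = \left(169 - 24\right) 58 = 145 \cdot 58 = 8410$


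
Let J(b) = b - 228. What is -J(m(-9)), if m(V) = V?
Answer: 237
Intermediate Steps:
J(b) = -228 + b
-J(m(-9)) = -(-228 - 9) = -1*(-237) = 237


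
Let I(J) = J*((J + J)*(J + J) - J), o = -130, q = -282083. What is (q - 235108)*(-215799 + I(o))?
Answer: 4665424336509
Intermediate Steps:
I(J) = J*(-J + 4*J**2) (I(J) = J*((2*J)*(2*J) - J) = J*(4*J**2 - J) = J*(-J + 4*J**2))
(q - 235108)*(-215799 + I(o)) = (-282083 - 235108)*(-215799 + (-130)**2*(-1 + 4*(-130))) = -517191*(-215799 + 16900*(-1 - 520)) = -517191*(-215799 + 16900*(-521)) = -517191*(-215799 - 8804900) = -517191*(-9020699) = 4665424336509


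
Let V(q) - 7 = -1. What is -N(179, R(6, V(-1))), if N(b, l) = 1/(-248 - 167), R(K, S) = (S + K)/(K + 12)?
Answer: 1/415 ≈ 0.0024096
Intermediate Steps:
V(q) = 6 (V(q) = 7 - 1 = 6)
R(K, S) = (K + S)/(12 + K)
N(b, l) = -1/415 (N(b, l) = 1/(-415) = -1/415)
-N(179, R(6, V(-1))) = -1*(-1/415) = 1/415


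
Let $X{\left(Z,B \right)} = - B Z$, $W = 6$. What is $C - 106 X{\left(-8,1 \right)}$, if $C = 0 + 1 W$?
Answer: $-842$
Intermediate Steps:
$C = 6$ ($C = 0 + 1 \cdot 6 = 0 + 6 = 6$)
$X{\left(Z,B \right)} = - B Z$
$C - 106 X{\left(-8,1 \right)} = 6 - 106 \left(\left(-1\right) 1 \left(-8\right)\right) = 6 - 848 = -842$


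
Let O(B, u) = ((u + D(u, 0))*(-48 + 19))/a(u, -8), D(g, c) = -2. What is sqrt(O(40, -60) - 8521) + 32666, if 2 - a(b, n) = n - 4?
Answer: 32666 + 2*I*sqrt(102809)/7 ≈ 32666.0 + 91.611*I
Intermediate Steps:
a(b, n) = 6 - n (a(b, n) = 2 - (n - 4) = 2 - (-4 + n) = 2 + (4 - n) = 6 - n)
O(B, u) = 29/7 - 29*u/14 (O(B, u) = ((u - 2)*(-48 + 19))/(6 - 1*(-8)) = ((-2 + u)*(-29))/(6 + 8) = (58 - 29*u)/14 = (58 - 29*u)*(1/14) = 29/7 - 29*u/14)
sqrt(O(40, -60) - 8521) + 32666 = sqrt((29/7 - 29/14*(-60)) - 8521) + 32666 = sqrt((29/7 + 870/7) - 8521) + 32666 = sqrt(899/7 - 8521) + 32666 = sqrt(-58748/7) + 32666 = 2*I*sqrt(102809)/7 + 32666 = 32666 + 2*I*sqrt(102809)/7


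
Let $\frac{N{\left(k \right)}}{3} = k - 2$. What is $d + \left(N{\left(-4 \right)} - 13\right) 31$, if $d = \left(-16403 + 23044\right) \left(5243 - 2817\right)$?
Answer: $16110105$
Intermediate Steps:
$N{\left(k \right)} = -6 + 3 k$ ($N{\left(k \right)} = 3 \left(k - 2\right) = 3 \left(-2 + k\right) = -6 + 3 k$)
$d = 16111066$ ($d = 6641 \cdot 2426 = 16111066$)
$d + \left(N{\left(-4 \right)} - 13\right) 31 = 16111066 + \left(\left(-6 + 3 \left(-4\right)\right) - 13\right) 31 = 16111066 + \left(\left(-6 - 12\right) - 13\right) 31 = 16111066 + \left(-18 - 13\right) 31 = 16111066 - 961 = 16110105$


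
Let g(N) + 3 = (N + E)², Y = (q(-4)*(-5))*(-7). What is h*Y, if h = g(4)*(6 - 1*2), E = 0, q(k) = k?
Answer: -7280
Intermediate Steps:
Y = -140 (Y = -4*(-5)*(-7) = 20*(-7) = -140)
g(N) = -3 + N² (g(N) = -3 + (N + 0)² = -3 + N²)
h = 52 (h = (-3 + 4²)*(6 - 1*2) = (-3 + 16)*(6 - 2) = 13*4 = 52)
h*Y = 52*(-140) = -7280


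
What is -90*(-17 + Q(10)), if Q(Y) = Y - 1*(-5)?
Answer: 180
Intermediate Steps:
Q(Y) = 5 + Y (Q(Y) = Y + 5 = 5 + Y)
-90*(-17 + Q(10)) = -90*(-17 + (5 + 10)) = -90*(-17 + 15) = -90*(-2) = 180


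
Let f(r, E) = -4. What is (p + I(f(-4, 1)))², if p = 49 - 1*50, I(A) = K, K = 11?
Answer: 100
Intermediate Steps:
I(A) = 11
p = -1 (p = 49 - 50 = -1)
(p + I(f(-4, 1)))² = (-1 + 11)² = 10² = 100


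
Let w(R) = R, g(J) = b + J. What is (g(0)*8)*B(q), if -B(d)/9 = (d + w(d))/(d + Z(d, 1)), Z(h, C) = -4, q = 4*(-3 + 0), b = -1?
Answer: 108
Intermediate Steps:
q = -12 (q = 4*(-3) = -12)
g(J) = -1 + J
B(d) = -18*d/(-4 + d) (B(d) = -9*(d + d)/(d - 4) = -9*2*d/(-4 + d) = -18*d/(-4 + d))
(g(0)*8)*B(q) = ((-1 + 0)*8)*(-18*(-12)/(-4 - 12)) = (-1*8)*(-18*(-12)/(-16)) = -(-144)*(-12)*(-1)/16 = -8*(-27/2) = 108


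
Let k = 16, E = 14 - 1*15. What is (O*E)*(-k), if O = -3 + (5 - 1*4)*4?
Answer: 16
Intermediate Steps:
E = -1 (E = 14 - 15 = -1)
O = 1 (O = -3 + (5 - 4)*4 = -3 + 1*4 = -3 + 4 = 1)
(O*E)*(-k) = (1*(-1))*(-1*16) = -1*(-16) = 16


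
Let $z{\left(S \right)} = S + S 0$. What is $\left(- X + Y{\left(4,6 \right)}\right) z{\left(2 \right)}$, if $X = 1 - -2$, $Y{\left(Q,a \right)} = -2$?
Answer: $-10$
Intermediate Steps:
$z{\left(S \right)} = S$ ($z{\left(S \right)} = S + 0 = S$)
$X = 3$ ($X = 1 + 2 = 3$)
$\left(- X + Y{\left(4,6 \right)}\right) z{\left(2 \right)} = \left(\left(-1\right) 3 - 2\right) 2 = \left(-3 - 2\right) 2 = \left(-5\right) 2 = -10$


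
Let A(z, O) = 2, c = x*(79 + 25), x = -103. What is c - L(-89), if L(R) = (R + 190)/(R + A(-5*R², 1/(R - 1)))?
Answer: -931843/87 ≈ -10711.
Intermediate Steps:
c = -10712 (c = -103*(79 + 25) = -103*104 = -10712)
L(R) = (190 + R)/(2 + R) (L(R) = (R + 190)/(R + 2) = (190 + R)/(2 + R))
c - L(-89) = -10712 - (190 - 89)/(2 - 89) = -10712 - 101/(-87) = -10712 - (-1)*101/87 = -10712 - 1*(-101/87) = -10712 + 101/87 = -931843/87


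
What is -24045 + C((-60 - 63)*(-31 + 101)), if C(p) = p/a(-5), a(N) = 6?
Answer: -25480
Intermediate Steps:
C(p) = p/6
-24045 + C((-60 - 63)*(-31 + 101)) = -24045 + ((-60 - 63)*(-31 + 101))/6 = -24045 + (-123*70)/6 = -24045 + (1/6)*(-8610) = -24045 - 1435 = -25480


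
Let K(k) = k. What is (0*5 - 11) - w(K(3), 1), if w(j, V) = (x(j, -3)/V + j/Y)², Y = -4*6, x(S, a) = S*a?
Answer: -6033/64 ≈ -94.266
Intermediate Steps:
Y = -24
w(j, V) = (-j/24 - 3*j/V)² (w(j, V) = ((j*(-3))/V + j/(-24))² = ((-3*j)/V + j*(-1/24))² = (-3*j/V - j/24)² = (-j/24 - 3*j/V)²)
(0*5 - 11) - w(K(3), 1) = (0*5 - 11) - 3²*(72 + 1)²/(576*1²) = (0 - 11) - 9*73²/576 = -11 - 9*5329/576 = -11 - 1*5329/64 = -11 - 5329/64 = -6033/64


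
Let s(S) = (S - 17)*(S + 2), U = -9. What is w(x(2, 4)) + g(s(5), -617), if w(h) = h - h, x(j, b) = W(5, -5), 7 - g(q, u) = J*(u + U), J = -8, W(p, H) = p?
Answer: -5001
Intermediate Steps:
s(S) = (-17 + S)*(2 + S)
g(q, u) = -65 + 8*u (g(q, u) = 7 - (-8)*(u - 9) = 7 - (-8)*(-9 + u) = 7 - (72 - 8*u) = 7 + (-72 + 8*u) = -65 + 8*u)
x(j, b) = 5
w(h) = 0
w(x(2, 4)) + g(s(5), -617) = 0 + (-65 + 8*(-617)) = 0 + (-65 - 4936) = 0 - 5001 = -5001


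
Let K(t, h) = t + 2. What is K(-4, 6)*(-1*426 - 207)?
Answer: 1266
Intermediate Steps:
K(t, h) = 2 + t
K(-4, 6)*(-1*426 - 207) = (2 - 4)*(-1*426 - 207) = -2*(-426 - 207) = -2*(-633) = 1266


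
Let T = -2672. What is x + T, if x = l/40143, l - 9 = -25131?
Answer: -35762406/13381 ≈ -2672.6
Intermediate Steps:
l = -25122 (l = 9 - 25131 = -25122)
x = -8374/13381 (x = -25122/40143 = -25122*1/40143 = -8374/13381 ≈ -0.62581)
x + T = -8374/13381 - 2672 = -35762406/13381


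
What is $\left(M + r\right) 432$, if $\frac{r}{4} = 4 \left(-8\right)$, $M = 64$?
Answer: $-27648$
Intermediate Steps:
$r = -128$ ($r = 4 \cdot 4 \left(-8\right) = 4 \left(-32\right) = -128$)
$\left(M + r\right) 432 = \left(64 - 128\right) 432 = \left(-64\right) 432 = -27648$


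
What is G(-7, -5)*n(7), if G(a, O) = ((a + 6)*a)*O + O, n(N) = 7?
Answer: -280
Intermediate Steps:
G(a, O) = O + O*a*(6 + a) (G(a, O) = ((6 + a)*a)*O + O = (a*(6 + a))*O + O = O*a*(6 + a) + O = O + O*a*(6 + a))
G(-7, -5)*n(7) = -5*(1 + (-7)² + 6*(-7))*7 = -5*(1 + 49 - 42)*7 = -5*8*7 = -40*7 = -280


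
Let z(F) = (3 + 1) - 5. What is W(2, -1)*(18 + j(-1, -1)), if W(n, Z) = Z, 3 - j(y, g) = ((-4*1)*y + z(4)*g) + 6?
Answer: -10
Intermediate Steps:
z(F) = -1 (z(F) = 4 - 5 = -1)
j(y, g) = -3 + g + 4*y (j(y, g) = 3 - (((-4*1)*y - g) + 6) = 3 - ((-4*y - g) + 6) = 3 - ((-g - 4*y) + 6) = 3 - (6 - g - 4*y) = 3 + (-6 + g + 4*y) = -3 + g + 4*y)
W(2, -1)*(18 + j(-1, -1)) = -(18 + (-3 - 1 + 4*(-1))) = -(18 + (-3 - 1 - 4)) = -(18 - 8) = -1*10 = -10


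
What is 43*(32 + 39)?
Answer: 3053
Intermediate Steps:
43*(32 + 39) = 43*71 = 3053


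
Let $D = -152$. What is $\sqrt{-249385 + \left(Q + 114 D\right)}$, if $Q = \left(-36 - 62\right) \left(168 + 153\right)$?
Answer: $i \sqrt{298171} \approx 546.05 i$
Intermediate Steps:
$Q = -31458$ ($Q = \left(-98\right) 321 = -31458$)
$\sqrt{-249385 + \left(Q + 114 D\right)} = \sqrt{-249385 + \left(-31458 + 114 \left(-152\right)\right)} = \sqrt{-249385 - 48786} = \sqrt{-298171} = i \sqrt{298171}$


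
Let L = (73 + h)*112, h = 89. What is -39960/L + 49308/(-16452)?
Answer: -199597/38388 ≈ -5.1995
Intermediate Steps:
L = 18144 (L = (73 + 89)*112 = 162*112 = 18144)
-39960/L + 49308/(-16452) = -39960/18144 + 49308/(-16452) = -39960*1/18144 + 49308*(-1/16452) = -185/84 - 4109/1371 = -199597/38388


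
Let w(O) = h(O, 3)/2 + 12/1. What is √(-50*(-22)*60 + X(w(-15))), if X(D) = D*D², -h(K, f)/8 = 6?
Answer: 4*√4017 ≈ 253.52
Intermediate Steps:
h(K, f) = -48 (h(K, f) = -8*6 = -48)
w(O) = -12 (w(O) = -48/2 + 12/1 = -48*½ + 12*1 = -24 + 12 = -12)
X(D) = D³
√(-50*(-22)*60 + X(w(-15))) = √(-50*(-22)*60 + (-12)³) = √(1100*60 - 1728) = √(66000 - 1728) = √64272 = 4*√4017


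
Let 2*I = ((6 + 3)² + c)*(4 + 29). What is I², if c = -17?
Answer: 1115136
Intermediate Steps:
I = 1056 (I = (((6 + 3)² - 17)*(4 + 29))/2 = ((9² - 17)*33)/2 = ((81 - 17)*33)/2 = (64*33)/2 = (½)*2112 = 1056)
I² = 1056² = 1115136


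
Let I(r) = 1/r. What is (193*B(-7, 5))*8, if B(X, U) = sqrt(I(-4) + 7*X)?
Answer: 772*I*sqrt(197) ≈ 10836.0*I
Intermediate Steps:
B(X, U) = sqrt(-1/4 + 7*X) (B(X, U) = sqrt(1/(-4) + 7*X) = sqrt(-1/4 + 7*X))
(193*B(-7, 5))*8 = (193*(sqrt(-1 + 28*(-7))/2))*8 = (193*(sqrt(-1 - 196)/2))*8 = (193*(sqrt(-197)/2))*8 = (193*((I*sqrt(197))/2))*8 = (193*(I*sqrt(197)/2))*8 = (193*I*sqrt(197)/2)*8 = 772*I*sqrt(197)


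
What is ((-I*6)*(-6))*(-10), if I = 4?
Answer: -1440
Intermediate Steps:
((-I*6)*(-6))*(-10) = ((-1*4*6)*(-6))*(-10) = (-4*6*(-6))*(-10) = -24*(-6)*(-10) = 144*(-10) = -1440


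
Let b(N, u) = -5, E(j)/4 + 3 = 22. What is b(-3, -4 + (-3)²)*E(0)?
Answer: -380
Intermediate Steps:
E(j) = 76 (E(j) = -12 + 4*22 = -12 + 88 = 76)
b(-3, -4 + (-3)²)*E(0) = -5*76 = -380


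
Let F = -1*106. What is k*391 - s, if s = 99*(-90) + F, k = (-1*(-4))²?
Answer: 15272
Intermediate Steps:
F = -106
k = 16 (k = 4² = 16)
s = -9016 (s = 99*(-90) - 106 = -8910 - 106 = -9016)
k*391 - s = 16*391 - 1*(-9016) = 6256 + 9016 = 15272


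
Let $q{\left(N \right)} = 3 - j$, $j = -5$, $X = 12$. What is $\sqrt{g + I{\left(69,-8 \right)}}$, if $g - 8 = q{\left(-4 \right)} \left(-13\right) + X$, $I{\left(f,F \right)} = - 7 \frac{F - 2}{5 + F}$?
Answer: $\frac{i \sqrt{966}}{3} \approx 10.36 i$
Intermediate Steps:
$q{\left(N \right)} = 8$ ($q{\left(N \right)} = 3 - -5 = 3 + 5 = 8$)
$I{\left(f,F \right)} = - \frac{7 \left(-2 + F\right)}{5 + F}$ ($I{\left(f,F \right)} = - 7 \frac{-2 + F}{5 + F} = - \frac{7 \left(-2 + F\right)}{5 + F}$)
$g = -84$ ($g = 8 + \left(8 \left(-13\right) + 12\right) = 8 + \left(-104 + 12\right) = 8 - 92 = -84$)
$\sqrt{g + I{\left(69,-8 \right)}} = \sqrt{-84 + \frac{7 \left(2 - -8\right)}{5 - 8}} = \sqrt{-84 + \frac{7 \left(2 + 8\right)}{-3}} = \sqrt{-84 + 7 \left(- \frac{1}{3}\right) 10} = \sqrt{-84 - \frac{70}{3}} = \sqrt{- \frac{322}{3}} = \frac{i \sqrt{966}}{3}$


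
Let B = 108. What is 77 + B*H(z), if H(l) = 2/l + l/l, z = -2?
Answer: 77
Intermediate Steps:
H(l) = 1 + 2/l (H(l) = 2/l + 1 = 1 + 2/l)
77 + B*H(z) = 77 + 108*((2 - 2)/(-2)) = 77 + 108*(-½*0) = 77 + 108*0 = 77 + 0 = 77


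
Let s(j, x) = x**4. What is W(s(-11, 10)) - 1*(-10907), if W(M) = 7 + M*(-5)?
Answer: -39086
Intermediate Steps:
W(M) = 7 - 5*M
W(s(-11, 10)) - 1*(-10907) = (7 - 5*10**4) - 1*(-10907) = (7 - 5*10000) + 10907 = (7 - 50000) + 10907 = -49993 + 10907 = -39086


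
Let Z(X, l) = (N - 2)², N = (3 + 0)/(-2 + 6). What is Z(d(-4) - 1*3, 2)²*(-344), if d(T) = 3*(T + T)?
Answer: -26875/32 ≈ -839.84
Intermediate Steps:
d(T) = 6*T (d(T) = 3*(2*T) = 6*T)
N = ¾ (N = 3/4 = 3*(¼) = ¾ ≈ 0.75000)
Z(X, l) = 25/16 (Z(X, l) = (¾ - 2)² = (-5/4)² = 25/16)
Z(d(-4) - 1*3, 2)²*(-344) = (25/16)²*(-344) = (625/256)*(-344) = -26875/32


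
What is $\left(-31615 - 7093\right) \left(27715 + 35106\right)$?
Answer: $-2431675268$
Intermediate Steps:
$\left(-31615 - 7093\right) \left(27715 + 35106\right) = \left(-38708\right) 62821 = -2431675268$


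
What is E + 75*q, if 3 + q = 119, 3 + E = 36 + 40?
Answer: 8773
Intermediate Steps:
E = 73 (E = -3 + (36 + 40) = -3 + 76 = 73)
q = 116 (q = -3 + 119 = 116)
E + 75*q = 73 + 75*116 = 73 + 8700 = 8773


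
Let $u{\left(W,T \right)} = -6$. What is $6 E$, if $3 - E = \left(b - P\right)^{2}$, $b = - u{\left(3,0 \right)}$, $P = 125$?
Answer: $-84948$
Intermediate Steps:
$b = 6$ ($b = \left(-1\right) \left(-6\right) = 6$)
$E = -14158$ ($E = 3 - \left(6 - 125\right)^{2} = 3 - \left(-119\right)^{2} = 3 - 14161 = -14158$)
$6 E = 6 \left(-14158\right) = -84948$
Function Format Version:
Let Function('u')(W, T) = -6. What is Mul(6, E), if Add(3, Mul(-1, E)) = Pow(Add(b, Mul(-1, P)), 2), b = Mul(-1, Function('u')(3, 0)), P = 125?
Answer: -84948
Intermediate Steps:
b = 6 (b = Mul(-1, -6) = 6)
E = -14158 (E = Add(3, Mul(-1, Pow(Add(6, Mul(-1, 125)), 2))) = Add(3, Mul(-1, Pow(Add(6, -125), 2))) = Add(3, Mul(-1, Pow(-119, 2))) = Add(3, Mul(-1, 14161)) = Add(3, -14161) = -14158)
Mul(6, E) = Mul(6, -14158) = -84948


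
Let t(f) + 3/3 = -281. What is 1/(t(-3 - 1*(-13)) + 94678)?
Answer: 1/94396 ≈ 1.0594e-5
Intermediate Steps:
t(f) = -282 (t(f) = -1 - 281 = -282)
1/(t(-3 - 1*(-13)) + 94678) = 1/(-282 + 94678) = 1/94396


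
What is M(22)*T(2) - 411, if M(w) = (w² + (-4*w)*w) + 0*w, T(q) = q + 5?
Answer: -10575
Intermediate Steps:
T(q) = 5 + q
M(w) = -3*w² (M(w) = (w² - 4*w²) + 0 = -3*w² + 0 = -3*w²)
M(22)*T(2) - 411 = (-3*22²)*(5 + 2) - 411 = -3*484*7 - 411 = -1452*7 - 411 = -10164 - 411 = -10575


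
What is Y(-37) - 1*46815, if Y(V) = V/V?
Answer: -46814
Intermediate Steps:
Y(V) = 1
Y(-37) - 1*46815 = 1 - 1*46815 = 1 - 46815 = -46814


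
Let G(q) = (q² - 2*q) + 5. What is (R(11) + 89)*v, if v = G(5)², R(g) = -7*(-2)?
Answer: 41200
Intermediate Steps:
G(q) = 5 + q² - 2*q
R(g) = 14
v = 400 (v = (5 + 5² - 2*5)² = (5 + 25 - 10)² = 20² = 400)
(R(11) + 89)*v = (14 + 89)*400 = 103*400 = 41200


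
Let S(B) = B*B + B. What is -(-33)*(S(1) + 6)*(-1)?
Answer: -264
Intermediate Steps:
S(B) = B + B² (S(B) = B² + B = B + B²)
-(-33)*(S(1) + 6)*(-1) = -(-33)*(1*(1 + 1) + 6)*(-1) = -(-33)*(1*2 + 6)*(-1) = -(-33)*(2 + 6)*(-1) = -(-33)*8*(-1) = -11*(-24)*(-1) = 264*(-1) = -264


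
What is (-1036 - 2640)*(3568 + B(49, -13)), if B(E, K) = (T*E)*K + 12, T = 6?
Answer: 889592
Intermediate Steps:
B(E, K) = 12 + 6*E*K (B(E, K) = (6*E)*K + 12 = 6*E*K + 12 = 12 + 6*E*K)
(-1036 - 2640)*(3568 + B(49, -13)) = (-1036 - 2640)*(3568 + (12 + 6*49*(-13))) = -3676*(3568 + (12 - 3822)) = -3676*(3568 - 3810) = -3676*(-242) = 889592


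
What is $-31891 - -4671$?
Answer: $-27220$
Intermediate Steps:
$-31891 - -4671 = -31891 + 4671 = -27220$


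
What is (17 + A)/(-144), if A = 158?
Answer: -175/144 ≈ -1.2153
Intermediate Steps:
(17 + A)/(-144) = (17 + 158)/(-144) = -1/144*175 = -175/144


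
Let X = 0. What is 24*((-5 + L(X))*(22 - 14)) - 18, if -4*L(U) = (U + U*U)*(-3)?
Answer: -978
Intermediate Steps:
L(U) = 3*U/4 + 3*U²/4 (L(U) = -(U + U*U)*(-3)/4 = -(U + U²)*(-3)/4 = -(-3*U - 3*U²)/4 = 3*U/4 + 3*U²/4)
24*((-5 + L(X))*(22 - 14)) - 18 = 24*((-5 + (¾)*0*(1 + 0))*(22 - 14)) - 18 = 24*((-5 + (¾)*0*1)*8) - 18 = 24*((-5 + 0)*8) - 18 = 24*(-5*8) - 18 = 24*(-40) - 18 = -960 - 18 = -978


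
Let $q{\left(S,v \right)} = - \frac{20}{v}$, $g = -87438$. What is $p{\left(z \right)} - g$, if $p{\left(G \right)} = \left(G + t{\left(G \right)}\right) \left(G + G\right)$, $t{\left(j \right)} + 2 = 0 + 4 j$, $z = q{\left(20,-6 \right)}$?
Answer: $\frac{787822}{9} \approx 87536.0$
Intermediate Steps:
$z = \frac{10}{3}$ ($z = - \frac{20}{-6} = \left(-20\right) \left(- \frac{1}{6}\right) = \frac{10}{3} \approx 3.3333$)
$t{\left(j \right)} = -2 + 4 j$ ($t{\left(j \right)} = -2 + \left(0 + 4 j\right) = -2 + 4 j$)
$p{\left(G \right)} = 2 G \left(-2 + 5 G\right)$ ($p{\left(G \right)} = \left(G + \left(-2 + 4 G\right)\right) \left(G + G\right) = \left(-2 + 5 G\right) 2 G = 2 G \left(-2 + 5 G\right)$)
$p{\left(z \right)} - g = 2 \cdot \frac{10}{3} \left(-2 + 5 \cdot \frac{10}{3}\right) - -87438 = 2 \cdot \frac{10}{3} \left(-2 + \frac{50}{3}\right) + 87438 = 2 \cdot \frac{10}{3} \cdot \frac{44}{3} + 87438 = \frac{880}{9} + 87438 = \frac{787822}{9}$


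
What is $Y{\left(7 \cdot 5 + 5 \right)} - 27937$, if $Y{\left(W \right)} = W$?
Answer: $-27897$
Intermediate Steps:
$Y{\left(7 \cdot 5 + 5 \right)} - 27937 = \left(7 \cdot 5 + 5\right) - 27937 = \left(35 + 5\right) - 27937 = 40 - 27937 = -27897$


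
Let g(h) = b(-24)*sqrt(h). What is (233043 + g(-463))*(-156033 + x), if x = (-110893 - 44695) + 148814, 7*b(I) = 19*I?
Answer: -37941031701 + 74239992*I*sqrt(463)/7 ≈ -3.7941e+10 + 2.2821e+8*I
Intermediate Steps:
b(I) = 19*I/7 (b(I) = (19*I)/7 = 19*I/7)
x = -6774 (x = -155588 + 148814 = -6774)
g(h) = -456*sqrt(h)/7 (g(h) = ((19/7)*(-24))*sqrt(h) = -456*sqrt(h)/7)
(233043 + g(-463))*(-156033 + x) = (233043 - 456*I*sqrt(463)/7)*(-156033 - 6774) = (233043 - 456*I*sqrt(463)/7)*(-162807) = -37941031701 + 74239992*I*sqrt(463)/7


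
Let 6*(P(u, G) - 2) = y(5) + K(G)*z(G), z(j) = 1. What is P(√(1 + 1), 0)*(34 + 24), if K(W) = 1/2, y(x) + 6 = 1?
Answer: 145/2 ≈ 72.500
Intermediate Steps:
y(x) = -5 (y(x) = -6 + 1 = -5)
K(W) = ½
P(u, G) = 5/4 (P(u, G) = 2 + (-5 + (½)*1)/6 = 2 + (-5 + ½)/6 = 2 + (⅙)*(-9/2) = 2 - ¾ = 5/4)
P(√(1 + 1), 0)*(34 + 24) = 5*(34 + 24)/4 = (5/4)*58 = 145/2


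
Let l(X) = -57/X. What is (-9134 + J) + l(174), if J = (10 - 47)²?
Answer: -450389/58 ≈ -7765.3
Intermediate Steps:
J = 1369 (J = (-37)² = 1369)
(-9134 + J) + l(174) = (-9134 + 1369) - 57/174 = -7765 - 57*1/174 = -7765 - 19/58 = -450389/58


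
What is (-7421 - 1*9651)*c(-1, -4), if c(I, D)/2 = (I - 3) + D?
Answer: 273152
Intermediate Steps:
c(I, D) = -6 + 2*D + 2*I (c(I, D) = 2*((I - 3) + D) = 2*((-3 + I) + D) = 2*(-3 + D + I) = -6 + 2*D + 2*I)
(-7421 - 1*9651)*c(-1, -4) = (-7421 - 1*9651)*(-6 + 2*(-4) + 2*(-1)) = (-7421 - 9651)*(-6 - 8 - 2) = -17072*(-16) = 273152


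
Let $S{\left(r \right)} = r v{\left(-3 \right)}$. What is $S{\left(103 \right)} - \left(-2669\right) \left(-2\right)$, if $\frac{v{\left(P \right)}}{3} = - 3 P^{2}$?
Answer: $-13681$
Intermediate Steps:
$v{\left(P \right)} = - 9 P^{2}$ ($v{\left(P \right)} = 3 \left(- 3 P^{2}\right) = - 9 P^{2}$)
$S{\left(r \right)} = - 81 r$ ($S{\left(r \right)} = r \left(- 9 \left(-3\right)^{2}\right) = r \left(\left(-9\right) 9\right) = r \left(-81\right) = - 81 r$)
$S{\left(103 \right)} - \left(-2669\right) \left(-2\right) = \left(-81\right) 103 - \left(-2669\right) \left(-2\right) = -8343 - 5338 = -13681$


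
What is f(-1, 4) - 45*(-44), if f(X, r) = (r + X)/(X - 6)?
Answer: 13857/7 ≈ 1979.6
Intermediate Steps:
f(X, r) = (X + r)/(-6 + X)
f(-1, 4) - 45*(-44) = (-1 + 4)/(-6 - 1) - 45*(-44) = 3/(-7) + 1980 = -1/7*3 + 1980 = -3/7 + 1980 = 13857/7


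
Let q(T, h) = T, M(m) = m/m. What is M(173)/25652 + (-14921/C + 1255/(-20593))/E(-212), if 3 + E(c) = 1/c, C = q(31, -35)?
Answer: 1671205024834963/10431385056092 ≈ 160.21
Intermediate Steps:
M(m) = 1
C = 31
E(c) = -3 + 1/c
M(173)/25652 + (-14921/C + 1255/(-20593))/E(-212) = 1/25652 + (-14921/31 + 1255/(-20593))/(-3 + 1/(-212)) = 1*(1/25652) + (-14921*1/31 + 1255*(-1/20593))/(-3 - 1/212) = 1/25652 + (-14921/31 - 1255/20593)/(-637/212) = 1/25652 - 307307058/638383*(-212/637) = 1/25652 + 65149096296/406649971 = 1671205024834963/10431385056092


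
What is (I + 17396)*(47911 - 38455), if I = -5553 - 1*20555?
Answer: -82380672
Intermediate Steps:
I = -26108 (I = -5553 - 20555 = -26108)
(I + 17396)*(47911 - 38455) = (-26108 + 17396)*(47911 - 38455) = -8712*9456 = -82380672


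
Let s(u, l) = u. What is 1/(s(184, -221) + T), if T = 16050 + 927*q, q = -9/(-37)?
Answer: 37/609001 ≈ 6.0755e-5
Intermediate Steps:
q = 9/37 (q = -9*(-1/37) = 9/37 ≈ 0.24324)
T = 602193/37 (T = 16050 + 927*(9/37) = 16050 + 8343/37 = 602193/37 ≈ 16275.)
1/(s(184, -221) + T) = 1/(184 + 602193/37) = 1/(609001/37) = 37/609001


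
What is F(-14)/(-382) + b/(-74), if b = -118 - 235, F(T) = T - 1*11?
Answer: 34174/7067 ≈ 4.8357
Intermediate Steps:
F(T) = -11 + T (F(T) = T - 11 = -11 + T)
b = -353
F(-14)/(-382) + b/(-74) = (-11 - 14)/(-382) - 353/(-74) = -25*(-1/382) - 353*(-1/74) = 25/382 + 353/74 = 34174/7067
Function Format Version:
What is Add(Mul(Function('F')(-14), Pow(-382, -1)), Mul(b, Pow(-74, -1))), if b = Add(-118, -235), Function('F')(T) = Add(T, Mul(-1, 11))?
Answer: Rational(34174, 7067) ≈ 4.8357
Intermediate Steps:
Function('F')(T) = Add(-11, T) (Function('F')(T) = Add(T, -11) = Add(-11, T))
b = -353
Add(Mul(Function('F')(-14), Pow(-382, -1)), Mul(b, Pow(-74, -1))) = Add(Mul(Add(-11, -14), Pow(-382, -1)), Mul(-353, Pow(-74, -1))) = Add(Mul(-25, Rational(-1, 382)), Mul(-353, Rational(-1, 74))) = Add(Rational(25, 382), Rational(353, 74)) = Rational(34174, 7067)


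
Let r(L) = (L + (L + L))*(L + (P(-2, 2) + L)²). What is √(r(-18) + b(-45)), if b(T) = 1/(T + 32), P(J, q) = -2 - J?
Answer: I*√2792569/13 ≈ 128.55*I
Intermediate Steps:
b(T) = 1/(32 + T)
r(L) = 3*L*(L + L²) (r(L) = (L + (L + L))*(L + ((-2 - 1*(-2)) + L)²) = (L + 2*L)*(L + ((-2 + 2) + L)²) = (3*L)*(L + (0 + L)²) = (3*L)*(L + L²) = 3*L*(L + L²))
√(r(-18) + b(-45)) = √(3*(-18)²*(1 - 18) + 1/(32 - 45)) = √(3*324*(-17) + 1/(-13)) = √(-16524 - 1/13) = √(-214813/13) = I*√2792569/13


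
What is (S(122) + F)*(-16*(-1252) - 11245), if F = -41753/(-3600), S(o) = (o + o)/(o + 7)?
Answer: 6116276291/51600 ≈ 1.1853e+5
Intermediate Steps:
S(o) = 2*o/(7 + o) (S(o) = (2*o)/(7 + o) = 2*o/(7 + o))
F = 41753/3600 (F = -41753*(-1/3600) = 41753/3600 ≈ 11.598)
(S(122) + F)*(-16*(-1252) - 11245) = (2*122/(7 + 122) + 41753/3600)*(-16*(-1252) - 11245) = (2*122/129 + 41753/3600)*(20032 - 11245) = (2*122*(1/129) + 41753/3600)*8787 = (244/129 + 41753/3600)*8787 = (2088179/154800)*8787 = 6116276291/51600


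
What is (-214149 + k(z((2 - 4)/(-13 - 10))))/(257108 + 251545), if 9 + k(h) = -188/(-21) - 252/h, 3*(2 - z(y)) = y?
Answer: -152993707/363178242 ≈ -0.42126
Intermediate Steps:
z(y) = 2 - y/3
k(h) = -1/21 - 252/h (k(h) = -9 + (-188/(-21) - 252/h) = -9 + (-188*(-1/21) - 252/h) = -9 + (188/21 - 252/h) = -1/21 - 252/h)
(-214149 + k(z((2 - 4)/(-13 - 10))))/(257108 + 251545) = (-214149 + (-5292 - (2 - (2 - 4)/(3*(-13 - 10))))/(21*(2 - (2 - 4)/(3*(-13 - 10)))))/(257108 + 251545) = (-214149 + (-5292 - (2 - (-2)/(3*(-23))))/(21*(2 - (-2)/(3*(-23)))))/508653 = (-214149 + (-5292 - (2 - (-2)*(-1)/(3*23)))/(21*(2 - (-2)*(-1)/(3*23))))*(1/508653) = (-214149 + (-5292 - (2 - ⅓*2/23))/(21*(2 - ⅓*2/23)))*(1/508653) = (-214149 + (-5292 - (2 - 2/69))/(21*(2 - 2/69)))*(1/508653) = (-214149 + (-5292 - 1*136/69)/(21*(136/69)))*(1/508653) = (-214149 + (1/21)*(69/136)*(-5292 - 136/69))*(1/508653) = (-214149 + (1/21)*(69/136)*(-365284/69))*(1/508653) = (-214149 - 91321/714)*(1/508653) = -152993707/714*1/508653 = -152993707/363178242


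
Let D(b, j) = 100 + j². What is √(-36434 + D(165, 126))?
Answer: I*√20458 ≈ 143.03*I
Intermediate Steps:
√(-36434 + D(165, 126)) = √(-36434 + (100 + 126²)) = √(-36434 + (100 + 15876)) = √(-36434 + 15976) = √(-20458) = I*√20458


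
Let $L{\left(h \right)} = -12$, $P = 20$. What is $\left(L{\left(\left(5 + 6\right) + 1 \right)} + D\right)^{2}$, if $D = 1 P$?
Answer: $64$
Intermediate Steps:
$D = 20$ ($D = 1 \cdot 20 = 20$)
$\left(L{\left(\left(5 + 6\right) + 1 \right)} + D\right)^{2} = \left(-12 + 20\right)^{2} = 8^{2} = 64$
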